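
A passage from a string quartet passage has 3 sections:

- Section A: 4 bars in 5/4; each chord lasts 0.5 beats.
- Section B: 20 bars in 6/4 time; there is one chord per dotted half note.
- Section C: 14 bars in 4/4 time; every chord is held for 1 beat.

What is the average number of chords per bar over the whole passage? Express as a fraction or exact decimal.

68/19 chords per bar

A: 4 × 5 = 20 beats ÷ 0.5 = 40 chords.
B: 20 × 6 = 120 beats ÷ 3 = 40 chords.
C: 14 × 4 = 56 beats ÷ 1 = 56 chords.
Overall: 136 chords over 38 bars → 136/38 = 68/19 chords per bar.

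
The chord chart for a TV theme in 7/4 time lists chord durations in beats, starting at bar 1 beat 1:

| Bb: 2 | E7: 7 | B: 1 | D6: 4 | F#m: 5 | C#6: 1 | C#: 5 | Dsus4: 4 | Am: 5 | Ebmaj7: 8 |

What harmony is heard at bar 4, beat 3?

C#

Beat 3 of bar 4 is beat (4−1)×7 + 3 = 24 overall.
Running totals: Bb ends at 2, E7 ends at 9, B ends at 10, D6 ends at 14, F#m ends at 19, C#6 ends at 20, C# ends at 25.
Beat 24 falls within C#.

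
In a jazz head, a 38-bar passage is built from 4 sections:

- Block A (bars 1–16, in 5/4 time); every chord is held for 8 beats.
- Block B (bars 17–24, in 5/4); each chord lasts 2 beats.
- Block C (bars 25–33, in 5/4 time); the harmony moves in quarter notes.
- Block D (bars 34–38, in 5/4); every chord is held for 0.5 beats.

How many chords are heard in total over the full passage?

125 chords

A has 80 beats and chords last 8 each, so 10 chords.
B has 40 beats and chords last 2 each, so 20 chords.
C has 45 beats and chords last 1 each, so 45 chords.
D has 25 beats and chords last 0.5 each, so 50 chords.
Total: 10 + 20 + 45 + 50 = 125.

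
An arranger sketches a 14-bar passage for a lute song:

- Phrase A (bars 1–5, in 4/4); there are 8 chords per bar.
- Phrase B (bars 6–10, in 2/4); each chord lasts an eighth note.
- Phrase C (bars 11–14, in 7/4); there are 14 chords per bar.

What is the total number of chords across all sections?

116 chords

A has 20 beats and chords last 0.5 each, so 40 chords.
B has 10 beats and chords last 0.5 each, so 20 chords.
C has 28 beats and chords last 0.5 each, so 56 chords.
Total: 40 + 20 + 56 = 116.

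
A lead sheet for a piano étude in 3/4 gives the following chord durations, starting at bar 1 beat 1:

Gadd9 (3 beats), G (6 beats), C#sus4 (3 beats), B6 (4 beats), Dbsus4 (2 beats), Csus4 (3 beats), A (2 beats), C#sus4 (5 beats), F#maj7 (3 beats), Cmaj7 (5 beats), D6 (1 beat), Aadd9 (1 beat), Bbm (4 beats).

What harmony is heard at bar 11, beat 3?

Cmaj7

Beat 3 of bar 11 is beat (11−1)×3 + 3 = 33 overall.
Running totals: Gadd9 ends at 3, G ends at 9, C#sus4 ends at 12, B6 ends at 16, Dbsus4 ends at 18, Csus4 ends at 21, A ends at 23, C#sus4 ends at 28, F#maj7 ends at 31, Cmaj7 ends at 36.
Beat 33 falls within Cmaj7.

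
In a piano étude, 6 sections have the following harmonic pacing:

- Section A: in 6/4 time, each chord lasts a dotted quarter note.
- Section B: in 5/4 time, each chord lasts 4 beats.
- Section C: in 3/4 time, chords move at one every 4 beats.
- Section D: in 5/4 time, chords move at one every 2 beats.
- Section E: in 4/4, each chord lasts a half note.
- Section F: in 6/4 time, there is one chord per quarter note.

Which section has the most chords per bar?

A: 6 beats/bar ÷ 1.5 beats/chord = 4 chords/bar.
B: 5 beats/bar ÷ 4 beats/chord = 1.25 chords/bar.
C: 3 beats/bar ÷ 4 beats/chord = 0.75 chords/bar.
D: 5 beats/bar ÷ 2 beats/chord = 2.5 chords/bar.
E: 4 beats/bar ÷ 2 beats/chord = 2 chords/bar.
F: 6 beats/bar ÷ 1 beat/chord = 6 chords/bar.
Fastest is F at 6 chords/bar.

Section F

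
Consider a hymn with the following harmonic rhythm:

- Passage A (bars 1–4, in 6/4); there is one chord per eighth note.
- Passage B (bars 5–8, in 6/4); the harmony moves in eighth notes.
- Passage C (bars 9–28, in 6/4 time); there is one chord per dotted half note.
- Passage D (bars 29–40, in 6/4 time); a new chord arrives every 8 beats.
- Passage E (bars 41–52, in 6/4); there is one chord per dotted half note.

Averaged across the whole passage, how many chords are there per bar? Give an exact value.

A: 4 × 6 = 24 beats ÷ 0.5 = 48 chords.
B: 4 × 6 = 24 beats ÷ 0.5 = 48 chords.
C: 20 × 6 = 120 beats ÷ 3 = 40 chords.
D: 12 × 6 = 72 beats ÷ 8 = 9 chords.
E: 12 × 6 = 72 beats ÷ 3 = 24 chords.
Overall: 169 chords over 52 bars → 169/52 = 3.25 chords per bar.

3.25 chords per bar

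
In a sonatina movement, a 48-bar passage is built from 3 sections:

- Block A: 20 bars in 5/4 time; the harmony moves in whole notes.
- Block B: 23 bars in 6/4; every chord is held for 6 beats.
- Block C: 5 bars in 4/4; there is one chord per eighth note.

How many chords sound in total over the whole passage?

88 chords

A has 100 beats and chords last 4 each, so 25 chords.
B has 138 beats and chords last 6 each, so 23 chords.
C has 20 beats and chords last 0.5 each, so 40 chords.
Total: 25 + 23 + 40 = 88.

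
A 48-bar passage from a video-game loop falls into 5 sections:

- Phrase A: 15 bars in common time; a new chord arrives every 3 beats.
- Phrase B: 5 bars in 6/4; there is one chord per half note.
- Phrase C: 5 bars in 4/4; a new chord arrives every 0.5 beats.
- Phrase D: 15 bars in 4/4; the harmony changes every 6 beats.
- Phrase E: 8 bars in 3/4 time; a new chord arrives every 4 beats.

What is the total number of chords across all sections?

91 chords

A: 15 bars × 4 beats = 60 beats; 3 beats/chord → 20 chords.
B: 5 bars × 6 beats = 30 beats; 2 beats/chord → 15 chords.
C: 5 bars × 4 beats = 20 beats; 0.5 beats/chord → 40 chords.
D: 15 bars × 4 beats = 60 beats; 6 beats/chord → 10 chords.
E: 8 bars × 3 beats = 24 beats; 4 beats/chord → 6 chords.
Total: 20 + 15 + 40 + 10 + 6 = 91.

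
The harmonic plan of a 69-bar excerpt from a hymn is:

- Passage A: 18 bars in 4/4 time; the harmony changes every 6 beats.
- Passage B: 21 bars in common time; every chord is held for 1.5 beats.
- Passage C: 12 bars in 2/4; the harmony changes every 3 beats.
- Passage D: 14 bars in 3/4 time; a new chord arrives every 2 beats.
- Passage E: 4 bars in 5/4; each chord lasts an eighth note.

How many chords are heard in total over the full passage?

A: 18 bars × 4 beats = 72 beats; 6 beats/chord → 12 chords.
B: 21 bars × 4 beats = 84 beats; 1.5 beats/chord → 56 chords.
C: 12 bars × 2 beats = 24 beats; 3 beats/chord → 8 chords.
D: 14 bars × 3 beats = 42 beats; 2 beats/chord → 21 chords.
E: 4 bars × 5 beats = 20 beats; 0.5 beats/chord → 40 chords.
Total: 12 + 56 + 8 + 21 + 40 = 137.

137 chords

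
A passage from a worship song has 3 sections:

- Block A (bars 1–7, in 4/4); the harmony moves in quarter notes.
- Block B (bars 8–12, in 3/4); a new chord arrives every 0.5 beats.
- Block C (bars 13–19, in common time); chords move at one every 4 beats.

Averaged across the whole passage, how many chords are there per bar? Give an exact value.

A: 7 bars of 4 beats is 28 beats; at 1 beat each that's 28 chords.
B: 5 bars of 3 beats is 15 beats; at 0.5 beats each that's 30 chords.
C: 7 bars of 4 beats is 28 beats; at 4 beats each that's 7 chords.
Overall: 65 chords over 19 bars → 65/19 = 65/19 chords per bar.

65/19 chords per bar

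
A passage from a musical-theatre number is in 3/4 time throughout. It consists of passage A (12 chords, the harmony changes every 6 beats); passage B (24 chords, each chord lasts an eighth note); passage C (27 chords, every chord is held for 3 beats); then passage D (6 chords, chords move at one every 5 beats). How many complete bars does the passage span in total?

A: 12 × 6 = 72 beats = 24 bars.
B: 24 × 0.5 = 12 beats = 4 bars.
C: 27 × 3 = 81 beats = 27 bars.
D: 6 × 5 = 30 beats = 10 bars.
Total: 24 + 4 + 27 + 10 = 65 bars.

65 bars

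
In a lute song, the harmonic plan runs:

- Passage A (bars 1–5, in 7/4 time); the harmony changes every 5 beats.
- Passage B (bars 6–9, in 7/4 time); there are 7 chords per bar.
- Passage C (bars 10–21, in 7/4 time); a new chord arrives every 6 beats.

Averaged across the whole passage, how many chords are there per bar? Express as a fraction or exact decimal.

A: 5 bars of 7 beats is 35 beats; at 5 beats each that's 7 chords.
B: 4 bars of 7 beats is 28 beats; at 1 beat each that's 28 chords.
C: 12 bars of 7 beats is 84 beats; at 6 beats each that's 14 chords.
Overall: 49 chords over 21 bars → 49/21 = 7/3 chords per bar.

7/3 chords per bar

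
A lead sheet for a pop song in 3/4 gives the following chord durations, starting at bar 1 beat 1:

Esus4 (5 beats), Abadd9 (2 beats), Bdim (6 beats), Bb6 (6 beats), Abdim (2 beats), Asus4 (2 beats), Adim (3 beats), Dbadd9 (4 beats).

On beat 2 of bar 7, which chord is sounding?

Abdim

Beat 2 of bar 7 is beat (7−1)×3 + 2 = 20 overall.
Running totals: Esus4 ends at 5, Abadd9 ends at 7, Bdim ends at 13, Bb6 ends at 19, Abdim ends at 21.
Beat 20 falls within Abdim.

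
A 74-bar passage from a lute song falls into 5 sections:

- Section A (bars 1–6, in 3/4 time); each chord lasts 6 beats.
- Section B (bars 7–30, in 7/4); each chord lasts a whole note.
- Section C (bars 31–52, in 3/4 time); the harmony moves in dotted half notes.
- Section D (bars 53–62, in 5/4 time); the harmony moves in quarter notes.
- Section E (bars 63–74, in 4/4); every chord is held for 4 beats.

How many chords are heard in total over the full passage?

A has 18 beats and chords last 6 each, so 3 chords.
B has 168 beats and chords last 4 each, so 42 chords.
C has 66 beats and chords last 3 each, so 22 chords.
D has 50 beats and chords last 1 each, so 50 chords.
E has 48 beats and chords last 4 each, so 12 chords.
Total: 3 + 42 + 22 + 50 + 12 = 129.

129 chords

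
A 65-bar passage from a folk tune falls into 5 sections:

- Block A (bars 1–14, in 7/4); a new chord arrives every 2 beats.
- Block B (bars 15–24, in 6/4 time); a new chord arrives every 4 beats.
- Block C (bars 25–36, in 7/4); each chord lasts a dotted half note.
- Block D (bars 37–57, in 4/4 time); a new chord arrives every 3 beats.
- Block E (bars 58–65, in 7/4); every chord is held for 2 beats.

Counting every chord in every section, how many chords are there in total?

A: 14·7 = 98 beats, 98/2 = 49 chords.
B: 10·6 = 60 beats, 60/4 = 15 chords.
C: 12·7 = 84 beats, 84/3 = 28 chords.
D: 21·4 = 84 beats, 84/3 = 28 chords.
E: 8·7 = 56 beats, 56/2 = 28 chords.
Total: 49 + 15 + 28 + 28 + 28 = 148.

148 chords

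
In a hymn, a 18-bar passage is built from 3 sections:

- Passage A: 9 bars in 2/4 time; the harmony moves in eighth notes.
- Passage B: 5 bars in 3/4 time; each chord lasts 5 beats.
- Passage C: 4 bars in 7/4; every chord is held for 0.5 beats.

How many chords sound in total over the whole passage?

A has 18 beats and chords last 0.5 each, so 36 chords.
B has 15 beats and chords last 5 each, so 3 chords.
C has 28 beats and chords last 0.5 each, so 56 chords.
Total: 36 + 3 + 56 = 95.

95 chords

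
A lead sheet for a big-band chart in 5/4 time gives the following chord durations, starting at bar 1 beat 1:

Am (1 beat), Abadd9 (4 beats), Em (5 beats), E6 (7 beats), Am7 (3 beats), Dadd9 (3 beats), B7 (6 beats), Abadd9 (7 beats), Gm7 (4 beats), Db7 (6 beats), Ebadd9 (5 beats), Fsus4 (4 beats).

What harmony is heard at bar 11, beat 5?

Fsus4

Beat 5 of bar 11 is beat (11−1)×5 + 5 = 55 overall.
Running totals: Am ends at 1, Abadd9 ends at 5, Em ends at 10, E6 ends at 17, Am7 ends at 20, Dadd9 ends at 23, B7 ends at 29, Abadd9 ends at 36, Gm7 ends at 40, Db7 ends at 46, Ebadd9 ends at 51, Fsus4 ends at 55.
Beat 55 falls within Fsus4.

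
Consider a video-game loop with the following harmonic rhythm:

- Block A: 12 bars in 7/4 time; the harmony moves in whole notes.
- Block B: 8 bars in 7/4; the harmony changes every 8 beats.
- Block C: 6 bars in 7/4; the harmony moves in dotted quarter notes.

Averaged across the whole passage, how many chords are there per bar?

28/13 chords per bar

A: 12 × 7 = 84 beats ÷ 4 = 21 chords.
B: 8 × 7 = 56 beats ÷ 8 = 7 chords.
C: 6 × 7 = 42 beats ÷ 1.5 = 28 chords.
Overall: 56 chords over 26 bars → 56/26 = 28/13 chords per bar.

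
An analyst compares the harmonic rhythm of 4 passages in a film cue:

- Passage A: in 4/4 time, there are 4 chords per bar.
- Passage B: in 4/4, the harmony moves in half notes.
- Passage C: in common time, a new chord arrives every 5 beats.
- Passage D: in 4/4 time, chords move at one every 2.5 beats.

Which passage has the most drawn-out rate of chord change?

A: 4/1 = 4 chords/bar.
B: 4/2 = 2 chords/bar.
C: 4/5 = 0.8 chords/bar.
D: 4/2.5 = 1.6 chords/bar.
Slowest is C at 0.8 chords/bar.

Passage C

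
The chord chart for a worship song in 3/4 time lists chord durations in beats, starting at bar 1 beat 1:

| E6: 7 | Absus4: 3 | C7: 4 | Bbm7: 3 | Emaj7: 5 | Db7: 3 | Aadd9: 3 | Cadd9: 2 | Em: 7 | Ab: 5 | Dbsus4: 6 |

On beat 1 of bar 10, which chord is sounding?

Aadd9

Beat 1 of bar 10 is beat (10−1)×3 + 1 = 28 overall.
Running totals: E6 ends at 7, Absus4 ends at 10, C7 ends at 14, Bbm7 ends at 17, Emaj7 ends at 22, Db7 ends at 25, Aadd9 ends at 28.
Beat 28 falls within Aadd9.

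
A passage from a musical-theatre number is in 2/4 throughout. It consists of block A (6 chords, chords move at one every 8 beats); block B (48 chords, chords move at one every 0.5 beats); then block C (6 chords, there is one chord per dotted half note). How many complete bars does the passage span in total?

45 bars

A: 6 × 8 = 48 beats = 24 bars.
B: 48 × 0.5 = 24 beats = 12 bars.
C: 6 × 3 = 18 beats = 9 bars.
Total: 24 + 12 + 9 = 45 bars.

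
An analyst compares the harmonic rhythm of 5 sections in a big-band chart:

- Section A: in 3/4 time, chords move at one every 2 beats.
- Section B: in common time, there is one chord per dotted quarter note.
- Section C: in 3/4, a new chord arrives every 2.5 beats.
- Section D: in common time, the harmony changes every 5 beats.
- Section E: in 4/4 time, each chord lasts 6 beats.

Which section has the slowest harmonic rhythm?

A: each chord is 2 beats in 3/4, so 1.5 per bar.
B: each chord is 1.5 beats in 4/4, so 8/3 per bar.
C: each chord is 2.5 beats in 3/4, so 1.2 per bar.
D: each chord is 5 beats in 4/4, so 0.8 per bar.
E: each chord is 6 beats in 4/4, so 2/3 per bar.
Slowest is E at 2/3 chords/bar.

Section E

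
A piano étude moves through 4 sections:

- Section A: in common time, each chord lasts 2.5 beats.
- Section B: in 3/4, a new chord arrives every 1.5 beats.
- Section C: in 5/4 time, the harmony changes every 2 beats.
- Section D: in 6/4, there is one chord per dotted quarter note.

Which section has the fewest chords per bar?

A: 4 beats/bar ÷ 2.5 beats/chord = 1.6 chords/bar.
B: 3 beats/bar ÷ 1.5 beats/chord = 2 chords/bar.
C: 5 beats/bar ÷ 2 beats/chord = 2.5 chords/bar.
D: 6 beats/bar ÷ 1.5 beats/chord = 4 chords/bar.
Slowest is A at 1.6 chords/bar.

Section A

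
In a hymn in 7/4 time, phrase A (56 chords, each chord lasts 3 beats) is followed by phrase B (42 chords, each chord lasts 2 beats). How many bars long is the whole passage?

A: 56 × 3 = 168 beats = 24 bars.
B: 42 × 2 = 84 beats = 12 bars.
Total: 24 + 12 = 36 bars.

36 bars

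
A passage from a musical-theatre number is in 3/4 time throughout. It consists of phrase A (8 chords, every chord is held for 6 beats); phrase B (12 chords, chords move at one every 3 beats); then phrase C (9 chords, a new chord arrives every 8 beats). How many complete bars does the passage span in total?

A: 8 × 6 = 48 beats = 16 bars.
B: 12 × 3 = 36 beats = 12 bars.
C: 9 × 8 = 72 beats = 24 bars.
Total: 16 + 12 + 24 = 52 bars.

52 bars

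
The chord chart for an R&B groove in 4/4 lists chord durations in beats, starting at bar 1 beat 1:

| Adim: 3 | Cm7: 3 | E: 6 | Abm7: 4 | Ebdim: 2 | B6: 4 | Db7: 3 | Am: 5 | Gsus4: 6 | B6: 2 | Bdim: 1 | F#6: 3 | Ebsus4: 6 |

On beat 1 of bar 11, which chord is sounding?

F#6

Beat 1 of bar 11 is beat (11−1)×4 + 1 = 41 overall.
Running totals: Adim ends at 3, Cm7 ends at 6, E ends at 12, Abm7 ends at 16, Ebdim ends at 18, B6 ends at 22, Db7 ends at 25, Am ends at 30, Gsus4 ends at 36, B6 ends at 38, Bdim ends at 39, F#6 ends at 42.
Beat 41 falls within F#6.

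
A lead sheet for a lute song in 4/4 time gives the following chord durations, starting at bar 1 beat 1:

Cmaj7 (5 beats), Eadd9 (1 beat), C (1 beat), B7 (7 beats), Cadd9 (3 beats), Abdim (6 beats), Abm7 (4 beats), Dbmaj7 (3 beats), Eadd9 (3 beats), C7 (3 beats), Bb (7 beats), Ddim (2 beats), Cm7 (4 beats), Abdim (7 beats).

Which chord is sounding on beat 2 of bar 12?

Beat 2 of bar 12 is beat (12−1)×4 + 2 = 46 overall.
Running totals: Cmaj7 ends at 5, Eadd9 ends at 6, C ends at 7, B7 ends at 14, Cadd9 ends at 17, Abdim ends at 23, Abm7 ends at 27, Dbmaj7 ends at 30, Eadd9 ends at 33, C7 ends at 36, Bb ends at 43, Ddim ends at 45, Cm7 ends at 49.
Beat 46 falls within Cm7.

Cm7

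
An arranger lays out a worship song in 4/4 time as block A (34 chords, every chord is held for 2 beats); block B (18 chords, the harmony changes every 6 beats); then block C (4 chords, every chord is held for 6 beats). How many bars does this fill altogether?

A: 34 × 2 = 68 beats = 17 bars.
B: 18 × 6 = 108 beats = 27 bars.
C: 4 × 6 = 24 beats = 6 bars.
Total: 17 + 27 + 6 = 50 bars.

50 bars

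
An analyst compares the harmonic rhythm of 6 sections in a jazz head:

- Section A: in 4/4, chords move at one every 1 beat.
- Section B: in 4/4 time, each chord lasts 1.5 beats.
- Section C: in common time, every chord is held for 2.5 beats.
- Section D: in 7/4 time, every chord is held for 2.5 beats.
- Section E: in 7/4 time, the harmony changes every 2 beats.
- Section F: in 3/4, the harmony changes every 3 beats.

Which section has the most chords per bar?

A: each chord is 1 beat in 4/4, so 4 per bar.
B: each chord is 1.5 beats in 4/4, so 8/3 per bar.
C: each chord is 2.5 beats in 4/4, so 1.6 per bar.
D: each chord is 2.5 beats in 7/4, so 2.8 per bar.
E: each chord is 2 beats in 7/4, so 3.5 per bar.
F: each chord is 3 beats in 3/4, so 1 per bar.
Fastest is A at 4 chords/bar.

Section A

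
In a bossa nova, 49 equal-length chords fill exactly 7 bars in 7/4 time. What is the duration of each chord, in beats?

7 bars × 7 beats/bar = 49 beats total.
49 beats ÷ 49 chords = 1 beats per chord.
(That is a quarter note.)

1 beat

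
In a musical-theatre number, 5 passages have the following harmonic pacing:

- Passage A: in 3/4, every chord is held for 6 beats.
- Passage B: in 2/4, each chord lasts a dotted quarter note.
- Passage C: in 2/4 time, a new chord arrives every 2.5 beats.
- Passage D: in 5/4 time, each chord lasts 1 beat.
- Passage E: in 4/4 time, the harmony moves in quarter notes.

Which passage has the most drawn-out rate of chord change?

A: 3 beats/bar ÷ 6 beats/chord = 0.5 chords/bar.
B: 2 beats/bar ÷ 1.5 beats/chord = 4/3 chords/bar.
C: 2 beats/bar ÷ 2.5 beats/chord = 0.8 chords/bar.
D: 5 beats/bar ÷ 1 beat/chord = 5 chords/bar.
E: 4 beats/bar ÷ 1 beat/chord = 4 chords/bar.
Slowest is A at 0.5 chords/bar.

Passage A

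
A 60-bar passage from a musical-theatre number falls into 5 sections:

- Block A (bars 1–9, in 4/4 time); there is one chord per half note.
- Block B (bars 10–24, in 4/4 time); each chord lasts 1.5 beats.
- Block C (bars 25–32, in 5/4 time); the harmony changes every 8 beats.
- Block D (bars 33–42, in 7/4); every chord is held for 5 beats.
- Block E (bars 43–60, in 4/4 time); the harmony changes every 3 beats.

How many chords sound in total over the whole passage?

101 chords

A: 9 bars × 4 beats = 36 beats; 2 beats/chord → 18 chords.
B: 15 bars × 4 beats = 60 beats; 1.5 beats/chord → 40 chords.
C: 8 bars × 5 beats = 40 beats; 8 beats/chord → 5 chords.
D: 10 bars × 7 beats = 70 beats; 5 beats/chord → 14 chords.
E: 18 bars × 4 beats = 72 beats; 3 beats/chord → 24 chords.
Total: 18 + 40 + 5 + 14 + 24 = 101.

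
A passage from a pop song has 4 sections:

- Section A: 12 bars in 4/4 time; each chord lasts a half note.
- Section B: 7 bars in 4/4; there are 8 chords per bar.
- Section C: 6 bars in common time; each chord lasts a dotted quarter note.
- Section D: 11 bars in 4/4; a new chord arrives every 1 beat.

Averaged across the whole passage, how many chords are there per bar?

35/9 chords per bar

A: 12 × 4 = 48 beats ÷ 2 = 24 chords.
B: 7 × 4 = 28 beats ÷ 0.5 = 56 chords.
C: 6 × 4 = 24 beats ÷ 1.5 = 16 chords.
D: 11 × 4 = 44 beats ÷ 1 = 44 chords.
Overall: 140 chords over 36 bars → 140/36 = 35/9 chords per bar.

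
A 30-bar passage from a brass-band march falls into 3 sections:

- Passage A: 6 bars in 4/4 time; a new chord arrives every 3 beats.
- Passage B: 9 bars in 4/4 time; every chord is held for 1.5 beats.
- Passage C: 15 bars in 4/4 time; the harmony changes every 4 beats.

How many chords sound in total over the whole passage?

47 chords

A has 24 beats and chords last 3 each, so 8 chords.
B has 36 beats and chords last 1.5 each, so 24 chords.
C has 60 beats and chords last 4 each, so 15 chords.
Total: 8 + 24 + 15 = 47.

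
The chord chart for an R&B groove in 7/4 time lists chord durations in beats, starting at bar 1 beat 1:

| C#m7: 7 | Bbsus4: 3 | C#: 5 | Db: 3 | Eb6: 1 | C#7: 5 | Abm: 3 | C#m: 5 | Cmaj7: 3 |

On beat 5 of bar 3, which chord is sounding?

Eb6

Beat 5 of bar 3 is beat (3−1)×7 + 5 = 19 overall.
Running totals: C#m7 ends at 7, Bbsus4 ends at 10, C# ends at 15, Db ends at 18, Eb6 ends at 19.
Beat 19 falls within Eb6.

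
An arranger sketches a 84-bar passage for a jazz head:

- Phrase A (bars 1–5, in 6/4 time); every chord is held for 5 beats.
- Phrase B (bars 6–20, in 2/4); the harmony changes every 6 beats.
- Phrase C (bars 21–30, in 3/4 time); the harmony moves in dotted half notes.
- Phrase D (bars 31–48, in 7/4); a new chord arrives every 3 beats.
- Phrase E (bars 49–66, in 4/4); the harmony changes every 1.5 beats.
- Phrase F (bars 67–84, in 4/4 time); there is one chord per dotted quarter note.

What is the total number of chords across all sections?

A: 5 bars × 6 beats = 30 beats; 5 beats/chord → 6 chords.
B: 15 bars × 2 beats = 30 beats; 6 beats/chord → 5 chords.
C: 10 bars × 3 beats = 30 beats; 3 beats/chord → 10 chords.
D: 18 bars × 7 beats = 126 beats; 3 beats/chord → 42 chords.
E: 18 bars × 4 beats = 72 beats; 1.5 beats/chord → 48 chords.
F: 18 bars × 4 beats = 72 beats; 1.5 beats/chord → 48 chords.
Total: 6 + 5 + 10 + 42 + 48 + 48 = 159.

159 chords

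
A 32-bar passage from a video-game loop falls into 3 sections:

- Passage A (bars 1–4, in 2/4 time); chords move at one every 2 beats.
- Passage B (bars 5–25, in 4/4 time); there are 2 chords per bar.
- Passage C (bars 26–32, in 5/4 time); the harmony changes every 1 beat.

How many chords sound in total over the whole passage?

A: 4·2 = 8 beats, 8/2 = 4 chords.
B: 21·4 = 84 beats, 84/2 = 42 chords.
C: 7·5 = 35 beats, 35/1 = 35 chords.
Total: 4 + 42 + 35 = 81.

81 chords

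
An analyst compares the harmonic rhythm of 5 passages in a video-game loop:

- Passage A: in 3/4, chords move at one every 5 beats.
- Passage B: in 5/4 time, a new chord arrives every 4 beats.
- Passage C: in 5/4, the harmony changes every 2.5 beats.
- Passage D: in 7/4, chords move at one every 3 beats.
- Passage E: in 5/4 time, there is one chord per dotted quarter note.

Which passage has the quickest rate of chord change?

Passage E

A: each chord is 5 beats in 3/4, so 0.6 per bar.
B: each chord is 4 beats in 5/4, so 1.25 per bar.
C: each chord is 2.5 beats in 5/4, so 2 per bar.
D: each chord is 3 beats in 7/4, so 7/3 per bar.
E: each chord is 1.5 beats in 5/4, so 10/3 per bar.
Fastest is E at 10/3 chords/bar.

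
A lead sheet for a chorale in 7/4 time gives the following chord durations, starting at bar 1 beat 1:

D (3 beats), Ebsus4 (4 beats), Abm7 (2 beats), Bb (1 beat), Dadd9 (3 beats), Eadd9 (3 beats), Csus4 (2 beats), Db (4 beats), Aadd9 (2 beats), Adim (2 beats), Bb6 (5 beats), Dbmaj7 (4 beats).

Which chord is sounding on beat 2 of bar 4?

Aadd9

Beat 2 of bar 4 is beat (4−1)×7 + 2 = 23 overall.
Running totals: D ends at 3, Ebsus4 ends at 7, Abm7 ends at 9, Bb ends at 10, Dadd9 ends at 13, Eadd9 ends at 16, Csus4 ends at 18, Db ends at 22, Aadd9 ends at 24.
Beat 23 falls within Aadd9.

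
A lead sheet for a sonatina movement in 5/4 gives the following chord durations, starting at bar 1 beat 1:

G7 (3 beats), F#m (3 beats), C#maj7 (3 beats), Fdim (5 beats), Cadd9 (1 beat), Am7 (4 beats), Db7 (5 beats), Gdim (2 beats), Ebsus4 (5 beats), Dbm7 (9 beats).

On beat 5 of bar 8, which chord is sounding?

Dbm7

Beat 5 of bar 8 is beat (8−1)×5 + 5 = 40 overall.
Running totals: G7 ends at 3, F#m ends at 6, C#maj7 ends at 9, Fdim ends at 14, Cadd9 ends at 15, Am7 ends at 19, Db7 ends at 24, Gdim ends at 26, Ebsus4 ends at 31, Dbm7 ends at 40.
Beat 40 falls within Dbm7.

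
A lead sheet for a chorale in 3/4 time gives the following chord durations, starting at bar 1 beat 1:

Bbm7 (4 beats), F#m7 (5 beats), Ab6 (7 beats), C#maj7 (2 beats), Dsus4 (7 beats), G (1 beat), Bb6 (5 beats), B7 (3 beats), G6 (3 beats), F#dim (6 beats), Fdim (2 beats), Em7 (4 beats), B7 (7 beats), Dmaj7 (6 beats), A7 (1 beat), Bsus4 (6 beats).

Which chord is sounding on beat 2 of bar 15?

Fdim

Beat 2 of bar 15 is beat (15−1)×3 + 2 = 44 overall.
Running totals: Bbm7 ends at 4, F#m7 ends at 9, Ab6 ends at 16, C#maj7 ends at 18, Dsus4 ends at 25, G ends at 26, Bb6 ends at 31, B7 ends at 34, G6 ends at 37, F#dim ends at 43, Fdim ends at 45.
Beat 44 falls within Fdim.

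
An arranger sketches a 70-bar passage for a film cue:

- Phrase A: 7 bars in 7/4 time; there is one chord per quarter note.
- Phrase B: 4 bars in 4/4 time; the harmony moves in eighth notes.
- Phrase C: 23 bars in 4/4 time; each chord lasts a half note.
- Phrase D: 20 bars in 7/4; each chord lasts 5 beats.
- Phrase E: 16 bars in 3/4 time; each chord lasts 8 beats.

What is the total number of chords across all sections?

A has 49 beats and chords last 1 each, so 49 chords.
B has 16 beats and chords last 0.5 each, so 32 chords.
C has 92 beats and chords last 2 each, so 46 chords.
D has 140 beats and chords last 5 each, so 28 chords.
E has 48 beats and chords last 8 each, so 6 chords.
Total: 49 + 32 + 46 + 28 + 6 = 161.

161 chords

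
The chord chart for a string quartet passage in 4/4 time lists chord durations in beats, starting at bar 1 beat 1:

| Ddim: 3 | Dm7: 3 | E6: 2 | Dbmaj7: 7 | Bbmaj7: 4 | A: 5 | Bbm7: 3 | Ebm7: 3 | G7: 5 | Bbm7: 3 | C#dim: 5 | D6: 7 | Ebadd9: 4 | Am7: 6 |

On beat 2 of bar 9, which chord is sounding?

G7

Beat 2 of bar 9 is beat (9−1)×4 + 2 = 34 overall.
Running totals: Ddim ends at 3, Dm7 ends at 6, E6 ends at 8, Dbmaj7 ends at 15, Bbmaj7 ends at 19, A ends at 24, Bbm7 ends at 27, Ebm7 ends at 30, G7 ends at 35.
Beat 34 falls within G7.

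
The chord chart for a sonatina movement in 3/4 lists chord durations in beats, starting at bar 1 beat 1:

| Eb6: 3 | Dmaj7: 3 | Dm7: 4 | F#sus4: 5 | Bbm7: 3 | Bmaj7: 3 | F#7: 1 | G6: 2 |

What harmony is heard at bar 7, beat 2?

Beat 2 of bar 7 is beat (7−1)×3 + 2 = 20 overall.
Running totals: Eb6 ends at 3, Dmaj7 ends at 6, Dm7 ends at 10, F#sus4 ends at 15, Bbm7 ends at 18, Bmaj7 ends at 21.
Beat 20 falls within Bmaj7.

Bmaj7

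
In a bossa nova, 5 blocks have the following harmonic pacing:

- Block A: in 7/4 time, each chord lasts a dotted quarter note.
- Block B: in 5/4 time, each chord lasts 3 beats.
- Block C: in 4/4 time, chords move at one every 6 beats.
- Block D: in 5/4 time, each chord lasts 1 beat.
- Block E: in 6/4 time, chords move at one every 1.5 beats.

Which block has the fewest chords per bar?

A: 7/1.5 = 14/3 chords/bar.
B: 5/3 = 5/3 chords/bar.
C: 4/6 = 2/3 chords/bar.
D: 5/1 = 5 chords/bar.
E: 6/1.5 = 4 chords/bar.
Slowest is C at 2/3 chords/bar.

Block C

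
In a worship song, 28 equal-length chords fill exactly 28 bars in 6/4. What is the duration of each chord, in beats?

28 bars × 6 beats/bar = 168 beats total.
168 beats ÷ 28 chords = 6 beats per chord.

6 beats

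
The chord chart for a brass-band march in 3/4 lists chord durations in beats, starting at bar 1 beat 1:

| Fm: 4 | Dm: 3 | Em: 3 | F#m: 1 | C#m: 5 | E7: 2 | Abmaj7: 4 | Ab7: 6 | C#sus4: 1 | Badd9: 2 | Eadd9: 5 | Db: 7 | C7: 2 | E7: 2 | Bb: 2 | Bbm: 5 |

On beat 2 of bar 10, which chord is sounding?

C#sus4

Beat 2 of bar 10 is beat (10−1)×3 + 2 = 29 overall.
Running totals: Fm ends at 4, Dm ends at 7, Em ends at 10, F#m ends at 11, C#m ends at 16, E7 ends at 18, Abmaj7 ends at 22, Ab7 ends at 28, C#sus4 ends at 29.
Beat 29 falls within C#sus4.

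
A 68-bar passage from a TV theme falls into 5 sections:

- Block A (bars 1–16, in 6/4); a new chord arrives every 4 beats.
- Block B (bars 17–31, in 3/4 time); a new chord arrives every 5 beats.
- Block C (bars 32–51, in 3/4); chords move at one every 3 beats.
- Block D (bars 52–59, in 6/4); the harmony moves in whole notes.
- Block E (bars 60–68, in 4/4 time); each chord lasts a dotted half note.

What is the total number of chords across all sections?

A: 16 bars × 6 beats = 96 beats; 4 beats/chord → 24 chords.
B: 15 bars × 3 beats = 45 beats; 5 beats/chord → 9 chords.
C: 20 bars × 3 beats = 60 beats; 3 beats/chord → 20 chords.
D: 8 bars × 6 beats = 48 beats; 4 beats/chord → 12 chords.
E: 9 bars × 4 beats = 36 beats; 3 beats/chord → 12 chords.
Total: 24 + 9 + 20 + 12 + 12 = 77.

77 chords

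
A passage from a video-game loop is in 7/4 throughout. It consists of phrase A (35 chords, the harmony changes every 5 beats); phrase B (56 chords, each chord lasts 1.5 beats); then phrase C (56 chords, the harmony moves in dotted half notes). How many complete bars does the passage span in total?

61 bars

A: 35 × 5 = 175 beats = 25 bars.
B: 56 × 1.5 = 84 beats = 12 bars.
C: 56 × 3 = 168 beats = 24 bars.
Total: 25 + 12 + 24 = 61 bars.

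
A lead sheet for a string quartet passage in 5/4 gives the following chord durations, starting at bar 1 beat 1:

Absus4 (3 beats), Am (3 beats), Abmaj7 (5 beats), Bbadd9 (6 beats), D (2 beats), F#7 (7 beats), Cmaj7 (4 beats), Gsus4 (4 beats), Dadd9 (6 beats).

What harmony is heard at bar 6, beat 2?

Cmaj7

Beat 2 of bar 6 is beat (6−1)×5 + 2 = 27 overall.
Running totals: Absus4 ends at 3, Am ends at 6, Abmaj7 ends at 11, Bbadd9 ends at 17, D ends at 19, F#7 ends at 26, Cmaj7 ends at 30.
Beat 27 falls within Cmaj7.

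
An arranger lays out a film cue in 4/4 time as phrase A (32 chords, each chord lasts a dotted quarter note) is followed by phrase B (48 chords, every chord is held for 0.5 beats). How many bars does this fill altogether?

18 bars

A: 32 × 1.5 = 48 beats = 12 bars.
B: 48 × 0.5 = 24 beats = 6 bars.
Total: 12 + 6 = 18 bars.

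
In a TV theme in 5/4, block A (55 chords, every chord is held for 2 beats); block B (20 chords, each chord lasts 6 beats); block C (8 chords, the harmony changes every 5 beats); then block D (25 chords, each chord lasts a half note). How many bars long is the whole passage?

64 bars

A: 55 × 2 = 110 beats = 22 bars.
B: 20 × 6 = 120 beats = 24 bars.
C: 8 × 5 = 40 beats = 8 bars.
D: 25 × 2 = 50 beats = 10 bars.
Total: 22 + 24 + 8 + 10 = 64 bars.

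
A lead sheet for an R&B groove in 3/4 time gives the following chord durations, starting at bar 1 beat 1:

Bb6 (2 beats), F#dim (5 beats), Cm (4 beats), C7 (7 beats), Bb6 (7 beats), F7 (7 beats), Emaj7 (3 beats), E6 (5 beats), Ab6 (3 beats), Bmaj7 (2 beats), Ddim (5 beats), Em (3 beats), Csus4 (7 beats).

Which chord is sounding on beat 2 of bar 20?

Csus4

Beat 2 of bar 20 is beat (20−1)×3 + 2 = 59 overall.
Running totals: Bb6 ends at 2, F#dim ends at 7, Cm ends at 11, C7 ends at 18, Bb6 ends at 25, F7 ends at 32, Emaj7 ends at 35, E6 ends at 40, Ab6 ends at 43, Bmaj7 ends at 45, Ddim ends at 50, Em ends at 53, Csus4 ends at 60.
Beat 59 falls within Csus4.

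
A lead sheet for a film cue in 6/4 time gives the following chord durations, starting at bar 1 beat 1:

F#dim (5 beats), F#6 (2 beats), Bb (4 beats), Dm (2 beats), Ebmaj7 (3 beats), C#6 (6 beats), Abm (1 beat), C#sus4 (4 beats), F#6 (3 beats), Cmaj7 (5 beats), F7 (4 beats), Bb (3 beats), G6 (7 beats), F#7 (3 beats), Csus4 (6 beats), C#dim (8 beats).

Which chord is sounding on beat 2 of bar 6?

Cmaj7

Beat 2 of bar 6 is beat (6−1)×6 + 2 = 32 overall.
Running totals: F#dim ends at 5, F#6 ends at 7, Bb ends at 11, Dm ends at 13, Ebmaj7 ends at 16, C#6 ends at 22, Abm ends at 23, C#sus4 ends at 27, F#6 ends at 30, Cmaj7 ends at 35.
Beat 32 falls within Cmaj7.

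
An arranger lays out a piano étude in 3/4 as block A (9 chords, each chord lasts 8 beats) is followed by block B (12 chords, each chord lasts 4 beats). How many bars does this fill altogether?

40 bars

A: 9 × 8 = 72 beats = 24 bars.
B: 12 × 4 = 48 beats = 16 bars.
Total: 24 + 16 = 40 bars.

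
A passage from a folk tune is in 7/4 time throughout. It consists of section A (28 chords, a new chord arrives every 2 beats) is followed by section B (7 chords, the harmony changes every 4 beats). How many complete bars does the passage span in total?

A: 28 × 2 = 56 beats = 8 bars.
B: 7 × 4 = 28 beats = 4 bars.
Total: 8 + 4 = 12 bars.

12 bars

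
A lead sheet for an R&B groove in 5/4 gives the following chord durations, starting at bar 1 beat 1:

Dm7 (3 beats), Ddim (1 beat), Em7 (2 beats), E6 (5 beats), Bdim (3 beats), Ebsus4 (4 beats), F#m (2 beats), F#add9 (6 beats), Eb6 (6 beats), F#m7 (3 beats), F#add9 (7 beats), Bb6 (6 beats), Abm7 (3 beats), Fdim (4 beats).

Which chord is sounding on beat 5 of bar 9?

Bb6

Beat 5 of bar 9 is beat (9−1)×5 + 5 = 45 overall.
Running totals: Dm7 ends at 3, Ddim ends at 4, Em7 ends at 6, E6 ends at 11, Bdim ends at 14, Ebsus4 ends at 18, F#m ends at 20, F#add9 ends at 26, Eb6 ends at 32, F#m7 ends at 35, F#add9 ends at 42, Bb6 ends at 48.
Beat 45 falls within Bb6.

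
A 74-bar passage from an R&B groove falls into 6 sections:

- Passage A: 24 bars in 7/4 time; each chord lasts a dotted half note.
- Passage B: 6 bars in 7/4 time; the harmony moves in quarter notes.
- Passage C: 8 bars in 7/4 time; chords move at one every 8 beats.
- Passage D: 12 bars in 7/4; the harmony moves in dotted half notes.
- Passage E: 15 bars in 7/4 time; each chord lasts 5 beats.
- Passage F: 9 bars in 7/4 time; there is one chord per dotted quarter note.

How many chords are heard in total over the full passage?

196 chords

A has 168 beats and chords last 3 each, so 56 chords.
B has 42 beats and chords last 1 each, so 42 chords.
C has 56 beats and chords last 8 each, so 7 chords.
D has 84 beats and chords last 3 each, so 28 chords.
E has 105 beats and chords last 5 each, so 21 chords.
F has 63 beats and chords last 1.5 each, so 42 chords.
Total: 56 + 42 + 7 + 28 + 21 + 42 = 196.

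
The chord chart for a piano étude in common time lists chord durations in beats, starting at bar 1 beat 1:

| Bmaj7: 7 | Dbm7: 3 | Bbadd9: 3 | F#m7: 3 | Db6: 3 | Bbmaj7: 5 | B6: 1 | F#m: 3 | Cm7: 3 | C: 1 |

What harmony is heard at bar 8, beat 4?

Beat 4 of bar 8 is beat (8−1)×4 + 4 = 32 overall.
Running totals: Bmaj7 ends at 7, Dbm7 ends at 10, Bbadd9 ends at 13, F#m7 ends at 16, Db6 ends at 19, Bbmaj7 ends at 24, B6 ends at 25, F#m ends at 28, Cm7 ends at 31, C ends at 32.
Beat 32 falls within C.

C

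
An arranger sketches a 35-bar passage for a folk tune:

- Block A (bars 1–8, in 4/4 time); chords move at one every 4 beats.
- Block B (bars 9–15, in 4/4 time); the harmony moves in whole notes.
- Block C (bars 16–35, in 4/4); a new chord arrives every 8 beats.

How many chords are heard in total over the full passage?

A: 8·4 = 32 beats, 32/4 = 8 chords.
B: 7·4 = 28 beats, 28/4 = 7 chords.
C: 20·4 = 80 beats, 80/8 = 10 chords.
Total: 8 + 7 + 10 = 25.

25 chords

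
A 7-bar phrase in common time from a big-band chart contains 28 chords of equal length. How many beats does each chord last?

1 beat

7 bars × 4 beats/bar = 28 beats total.
28 beats ÷ 28 chords = 1 beats per chord.
(That is a quarter note.)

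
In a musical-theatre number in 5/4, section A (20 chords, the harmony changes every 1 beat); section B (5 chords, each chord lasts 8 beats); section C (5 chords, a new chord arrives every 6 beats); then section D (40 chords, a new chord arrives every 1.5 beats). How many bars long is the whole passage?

A: 20 × 1 = 20 beats = 4 bars.
B: 5 × 8 = 40 beats = 8 bars.
C: 5 × 6 = 30 beats = 6 bars.
D: 40 × 1.5 = 60 beats = 12 bars.
Total: 4 + 8 + 6 + 12 = 30 bars.

30 bars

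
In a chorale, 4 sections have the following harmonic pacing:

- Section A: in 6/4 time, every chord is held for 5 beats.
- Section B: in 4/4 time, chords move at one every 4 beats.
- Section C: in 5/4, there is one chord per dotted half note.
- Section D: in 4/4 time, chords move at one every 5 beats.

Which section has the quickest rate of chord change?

Section C

A: 6/5 = 1.2 chords/bar.
B: 4/4 = 1 chord/bar.
C: 5/3 = 5/3 chords/bar.
D: 4/5 = 0.8 chords/bar.
Fastest is C at 5/3 chords/bar.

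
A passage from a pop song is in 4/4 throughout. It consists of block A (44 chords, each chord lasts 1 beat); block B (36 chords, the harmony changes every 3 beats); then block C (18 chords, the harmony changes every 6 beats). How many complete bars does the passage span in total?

A: 44 × 1 = 44 beats = 11 bars.
B: 36 × 3 = 108 beats = 27 bars.
C: 18 × 6 = 108 beats = 27 bars.
Total: 11 + 27 + 27 = 65 bars.

65 bars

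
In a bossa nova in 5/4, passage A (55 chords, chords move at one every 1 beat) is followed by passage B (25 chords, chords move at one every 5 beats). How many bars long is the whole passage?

36 bars

A: 55 × 1 = 55 beats = 11 bars.
B: 25 × 5 = 125 beats = 25 bars.
Total: 11 + 25 = 36 bars.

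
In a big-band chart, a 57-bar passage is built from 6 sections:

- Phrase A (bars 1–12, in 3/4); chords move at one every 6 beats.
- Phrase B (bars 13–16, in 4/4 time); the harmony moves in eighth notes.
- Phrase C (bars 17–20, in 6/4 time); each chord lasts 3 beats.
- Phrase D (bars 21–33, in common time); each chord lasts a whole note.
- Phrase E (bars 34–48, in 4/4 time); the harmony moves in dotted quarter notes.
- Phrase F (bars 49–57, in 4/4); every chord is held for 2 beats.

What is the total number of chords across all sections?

117 chords

A has 36 beats and chords last 6 each, so 6 chords.
B has 16 beats and chords last 0.5 each, so 32 chords.
C has 24 beats and chords last 3 each, so 8 chords.
D has 52 beats and chords last 4 each, so 13 chords.
E has 60 beats and chords last 1.5 each, so 40 chords.
F has 36 beats and chords last 2 each, so 18 chords.
Total: 6 + 32 + 8 + 13 + 40 + 18 = 117.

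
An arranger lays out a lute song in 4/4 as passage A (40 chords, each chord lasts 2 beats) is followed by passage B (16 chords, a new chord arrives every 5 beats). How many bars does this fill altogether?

A: 40 × 2 = 80 beats = 20 bars.
B: 16 × 5 = 80 beats = 20 bars.
Total: 20 + 20 = 40 bars.

40 bars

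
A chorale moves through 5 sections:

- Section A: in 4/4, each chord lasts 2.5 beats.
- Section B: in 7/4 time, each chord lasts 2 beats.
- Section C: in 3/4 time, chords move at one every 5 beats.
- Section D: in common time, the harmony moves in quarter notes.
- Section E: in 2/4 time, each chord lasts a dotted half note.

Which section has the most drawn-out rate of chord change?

Section C

A: 4/2.5 = 1.6 chords/bar.
B: 7/2 = 3.5 chords/bar.
C: 3/5 = 0.6 chords/bar.
D: 4/1 = 4 chords/bar.
E: 2/3 = 2/3 chords/bar.
Slowest is C at 0.6 chords/bar.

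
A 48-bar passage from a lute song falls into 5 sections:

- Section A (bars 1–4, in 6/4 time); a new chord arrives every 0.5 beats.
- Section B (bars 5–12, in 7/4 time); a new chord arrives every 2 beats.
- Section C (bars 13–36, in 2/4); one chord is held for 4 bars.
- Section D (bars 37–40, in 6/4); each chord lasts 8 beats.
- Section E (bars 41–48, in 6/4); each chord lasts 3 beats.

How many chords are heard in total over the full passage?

101 chords

A: 4·6 = 24 beats, 24/0.5 = 48 chords.
B: 8·7 = 56 beats, 56/2 = 28 chords.
C: 24·2 = 48 beats, 48/8 = 6 chords.
D: 4·6 = 24 beats, 24/8 = 3 chords.
E: 8·6 = 48 beats, 48/3 = 16 chords.
Total: 48 + 28 + 6 + 3 + 16 = 101.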